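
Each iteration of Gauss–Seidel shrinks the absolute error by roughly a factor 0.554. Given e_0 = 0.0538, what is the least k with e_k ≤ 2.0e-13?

After k steps, e_k ≈ 0.0538·0.554^k.
Need 0.554^k ≤ 2.0e-13/0.0538 = 3.71747e-12.
k ≥ ln(3.71747e-12)/ln(0.554) = -26.3180/-0.59059 = 44.562.
Smallest integer k = 45.

45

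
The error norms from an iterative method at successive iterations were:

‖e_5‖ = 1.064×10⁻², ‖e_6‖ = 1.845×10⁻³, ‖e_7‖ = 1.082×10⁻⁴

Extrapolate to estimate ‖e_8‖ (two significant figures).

1.1e-6

First estimate the order: p ≈ ln(‖e_7‖/‖e_6‖) / ln(‖e_6‖/‖e_5‖) = ln(1.082×10⁻⁴/1.845×10⁻³)/ln(1.845×10⁻³/1.064×10⁻²) = ln(0.058645)/ln(0.173402) ≈ 1.6187.
Then ‖e_8‖ ≈ ‖e_7‖·(‖e_7‖/‖e_6‖)^p = 1.082×10⁻⁴·(0.058645)^1.6187 = 1.082×10⁻⁴·0.0101423 ≈ 1.097e-06.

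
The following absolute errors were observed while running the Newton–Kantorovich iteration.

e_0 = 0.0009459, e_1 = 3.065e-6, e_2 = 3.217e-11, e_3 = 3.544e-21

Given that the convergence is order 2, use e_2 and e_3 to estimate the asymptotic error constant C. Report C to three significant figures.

C ≈ e_3 / e_2^2
  = 3.544e-21 / (3.217e-11)^2
  = 3.544e-21 / 1.03491e-21 ≈ 3.4245

3.42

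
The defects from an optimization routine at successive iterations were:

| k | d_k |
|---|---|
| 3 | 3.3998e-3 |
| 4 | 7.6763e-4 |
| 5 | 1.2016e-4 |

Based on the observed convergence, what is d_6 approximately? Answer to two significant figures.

First estimate the order: p ≈ ln(d_5/d_4) / ln(d_4/d_3) = ln(1.2016e-4/7.6763e-4)/ln(7.6763e-4/3.3998e-3) = ln(0.156534)/ln(0.225787) ≈ 1.2462.
Then d_6 ≈ d_5·(d_5/d_4)^p = 1.2016e-4·(0.156534)^1.2462 = 1.2016e-4·0.0991565 ≈ 1.191e-05.

1.2e-5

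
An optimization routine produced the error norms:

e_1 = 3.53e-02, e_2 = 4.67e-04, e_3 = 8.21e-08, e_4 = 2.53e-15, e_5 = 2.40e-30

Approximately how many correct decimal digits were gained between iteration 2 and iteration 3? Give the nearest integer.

4

Digits gained ≈ log₁₀(e_2/e_3) = log₁₀(4.67e-04/8.21e-08) = log₁₀(5688.19) ≈ 3.755.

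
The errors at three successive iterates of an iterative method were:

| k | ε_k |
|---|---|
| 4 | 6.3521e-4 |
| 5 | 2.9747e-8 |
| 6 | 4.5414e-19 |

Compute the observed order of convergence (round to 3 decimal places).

2.498

p ≈ ln(ε_6/ε_5) / ln(ε_5/ε_4)
  = ln(4.5414e-19/2.9747e-8) / ln(2.9747e-8/6.3521e-4)
  = ln(1.52667e-11) / ln(4.68302e-05)
  = -24.905347 / -9.968982 ≈ 2.498284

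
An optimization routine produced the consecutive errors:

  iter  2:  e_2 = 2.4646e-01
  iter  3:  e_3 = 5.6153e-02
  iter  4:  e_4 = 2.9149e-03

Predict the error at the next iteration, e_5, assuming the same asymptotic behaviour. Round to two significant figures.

First estimate the order: p ≈ ln(e_4/e_3) / ln(e_3/e_2) = ln(2.9149e-03/5.6153e-02)/ln(5.6153e-02/2.4646e-01) = ln(0.05191)/ln(0.227838) ≈ 2.0000.
Then e_5 ≈ e_4·(e_4/e_3)^p = 2.9149e-03·(0.05191)^2.0000 = 2.9149e-03·0.00269465 ≈ 7.855e-06.

7.9e-6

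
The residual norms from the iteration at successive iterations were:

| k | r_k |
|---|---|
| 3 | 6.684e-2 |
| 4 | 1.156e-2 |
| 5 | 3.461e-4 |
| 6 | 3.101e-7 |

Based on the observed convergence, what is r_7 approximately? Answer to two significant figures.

First estimate the order: p ≈ ln(r_6/r_5) / ln(r_5/r_4) = ln(3.101e-7/3.461e-4)/ln(3.461e-4/1.156e-2) = ln(0.000895984)/ln(0.0299394) ≈ 2.0001.
Then r_7 ≈ r_6·(r_6/r_5)^p = 3.101e-7·(0.000895984)^2.0001 = 3.101e-7·8.02224e-07 ≈ 2.488e-13.

2.5e-13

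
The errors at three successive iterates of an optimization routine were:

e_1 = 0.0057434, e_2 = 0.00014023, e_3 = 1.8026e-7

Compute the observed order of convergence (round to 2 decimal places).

1.79

p ≈ ln(e_3/e_2) / ln(e_2/e_1)
  = ln(1.8026e-7/0.00014023) / ln(0.00014023/0.0057434)
  = ln(0.00128546) / ln(0.0244159)
  = -6.65664 / -3.71252 ≈ 1.79302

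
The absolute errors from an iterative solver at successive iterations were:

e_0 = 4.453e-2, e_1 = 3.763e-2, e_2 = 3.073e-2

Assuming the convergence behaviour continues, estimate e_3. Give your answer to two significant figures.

2.4e-2

First estimate the order: p ≈ ln(e_2/e_1) / ln(e_1/e_0) = ln(3.073e-2/3.763e-2)/ln(3.763e-2/4.453e-2) = ln(0.816636)/ln(0.845048) ≈ 1.2031.
Then e_3 ≈ e_2·(e_2/e_1)^p = 3.073e-2·(0.816636)^1.2031 = 3.073e-2·0.783721 ≈ 0.02408.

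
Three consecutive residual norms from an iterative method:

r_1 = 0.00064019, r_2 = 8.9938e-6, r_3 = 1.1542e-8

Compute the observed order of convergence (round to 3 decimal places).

1.561

p ≈ ln(r_3/r_2) / ln(r_2/r_1)
  = ln(1.1542e-8/8.9938e-6) / ln(8.9938e-6/0.00064019)
  = ln(0.00128333) / ln(0.0140486)
  = -6.658297 / -4.265233 ≈ 1.561063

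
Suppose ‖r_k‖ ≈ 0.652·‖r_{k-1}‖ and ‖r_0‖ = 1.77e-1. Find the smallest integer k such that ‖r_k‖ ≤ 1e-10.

50

After k steps, ‖r_k‖ ≈ 1.77e-1·0.652^k.
Need 0.652^k ≤ 1e-10/1.77e-1 = 5.64972e-10.
k ≥ ln(5.64972e-10)/ln(0.652) = -21.2942/-0.42771 = 49.787.
Smallest integer k = 50.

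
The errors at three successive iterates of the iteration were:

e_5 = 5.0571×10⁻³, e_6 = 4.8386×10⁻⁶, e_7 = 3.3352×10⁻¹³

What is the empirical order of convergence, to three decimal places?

p ≈ ln(e_7/e_6) / ln(e_6/e_5)
  = ln(3.3352×10⁻¹³/4.8386×10⁻⁶) / ln(4.8386×10⁻⁶/5.0571×10⁻³)
  = ln(6.8929e-08) / ln(0.000956793)
  = -16.490189 / -6.951923 ≈ 2.372033

2.372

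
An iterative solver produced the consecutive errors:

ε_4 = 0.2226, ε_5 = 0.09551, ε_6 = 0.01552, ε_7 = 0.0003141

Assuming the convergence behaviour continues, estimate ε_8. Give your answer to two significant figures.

First estimate the order: p ≈ ln(ε_7/ε_6) / ln(ε_6/ε_5) = ln(0.0003141/0.01552)/ln(0.01552/0.09551) = ln(0.0202384)/ln(0.162496) ≈ 2.1464.
Then ε_8 ≈ ε_7·(ε_7/ε_6)^p = 0.0003141·(0.0202384)^2.1464 = 0.0003141·0.000231407 ≈ 7.268e-08.

7.3e-8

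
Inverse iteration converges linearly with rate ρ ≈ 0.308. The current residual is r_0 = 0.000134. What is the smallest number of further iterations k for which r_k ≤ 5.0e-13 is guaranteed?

After k steps, r_k ≈ 0.000134·0.308^k.
Need 0.308^k ≤ 5.0e-13/0.000134 = 3.73134e-09.
k ≥ ln(3.73134e-09)/ln(0.308) = -19.4065/-1.17766 = 16.479.
Smallest integer k = 17.

17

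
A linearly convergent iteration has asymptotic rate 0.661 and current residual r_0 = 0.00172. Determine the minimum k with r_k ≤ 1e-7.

24

After k steps, r_k ≈ 0.00172·0.661^k.
Need 0.661^k ≤ 1e-7/0.00172 = 5.81395e-05.
k ≥ ln(5.81395e-05)/ln(0.661) = -9.7527/-0.41400 = 23.557.
Smallest integer k = 24.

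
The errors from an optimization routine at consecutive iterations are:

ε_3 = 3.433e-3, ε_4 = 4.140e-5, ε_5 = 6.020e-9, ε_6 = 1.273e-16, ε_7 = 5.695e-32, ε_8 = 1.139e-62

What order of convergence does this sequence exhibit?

Consecutive ratios: ε_8/ε_7 = 1.139e-62/5.695e-32 = 2e-31, ε_7/ε_6 = 5.695e-32/1.273e-16 = 4.47368e-16.
p ≈ ln(2e-31)/ln(4.47368e-16) = -70.6870/-35.3431 ≈ 2.00.
So the convergence is quadratic (order 2).

2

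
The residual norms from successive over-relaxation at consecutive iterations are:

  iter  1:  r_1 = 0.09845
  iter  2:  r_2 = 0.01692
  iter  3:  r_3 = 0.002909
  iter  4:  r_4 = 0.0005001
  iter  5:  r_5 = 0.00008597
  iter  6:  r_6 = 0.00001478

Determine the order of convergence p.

Consecutive ratios: r_6/r_5 = 0.00001478/0.00008597 = 0.17192, r_5/r_4 = 0.00008597/0.0005001 = 0.171906.
p ≈ ln(0.17192)/ln(0.171906) = -1.7607/-1.7608 ≈ 1.00.
So the convergence is linear (order 1).

1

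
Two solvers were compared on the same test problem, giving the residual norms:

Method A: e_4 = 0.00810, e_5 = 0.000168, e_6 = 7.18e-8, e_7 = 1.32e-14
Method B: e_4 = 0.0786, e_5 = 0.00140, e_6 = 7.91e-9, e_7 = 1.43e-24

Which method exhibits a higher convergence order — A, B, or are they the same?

Method A: p ≈ ln(1.32e-14/7.18e-8)/ln(7.18e-8/0.000168) ≈ 2.00.
Method B: p ≈ ln(1.43e-24/7.91e-9)/ln(7.91e-9/0.00140) ≈ 3.00.
Method B has the higher order (≈3.0 vs ≈2.0).

B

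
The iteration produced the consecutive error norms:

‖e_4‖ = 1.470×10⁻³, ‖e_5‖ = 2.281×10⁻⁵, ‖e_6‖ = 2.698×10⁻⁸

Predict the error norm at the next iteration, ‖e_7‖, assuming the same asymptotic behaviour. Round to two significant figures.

First estimate the order: p ≈ ln(‖e_6‖/‖e_5‖) / ln(‖e_5‖/‖e_4‖) = ln(2.698×10⁻⁸/2.281×10⁻⁵)/ln(2.281×10⁻⁵/1.470×10⁻³) = ln(0.00118281)/ln(0.015517) ≈ 1.6179.
Then ‖e_7‖ ≈ ‖e_6‖·(‖e_6‖/‖e_5‖)^p = 2.698×10⁻⁸·(0.00118281)^1.6179 = 2.698×10⁻⁸·1.83768e-05 ≈ 4.958e-13.

5.0e-13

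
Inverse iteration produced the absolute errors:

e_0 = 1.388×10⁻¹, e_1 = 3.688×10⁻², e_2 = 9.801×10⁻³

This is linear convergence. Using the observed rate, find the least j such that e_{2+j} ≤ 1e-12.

Rate ρ ≈ e_2/e_1 = 9.801×10⁻³/3.688×10⁻² = 0.2658.
After j more steps, e_{2+j} ≈ 9.801×10⁻³·ρ^j; need ρ^j ≤ 1e-12/9.801×10⁻³ = 1.0203e-10.
j ≥ ln(1.0203e-10)/ln(0.2658) = -23.0058/-1.32501 = 17.363.
So 18 more iterations are needed.

18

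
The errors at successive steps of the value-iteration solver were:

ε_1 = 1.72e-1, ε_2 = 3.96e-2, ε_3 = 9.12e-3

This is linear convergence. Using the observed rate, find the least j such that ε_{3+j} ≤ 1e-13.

Rate ρ ≈ ε_3/ε_2 = 9.12e-3/3.96e-2 = 0.2303.
After j more steps, ε_{3+j} ≈ 9.12e-3·ρ^j; need ρ^j ≤ 1e-13/9.12e-3 = 1.09649e-11.
j ≥ ln(1.09649e-11)/ln(0.2303) = -25.2363/-1.46837 = 17.187.
So 18 more iterations are needed.

18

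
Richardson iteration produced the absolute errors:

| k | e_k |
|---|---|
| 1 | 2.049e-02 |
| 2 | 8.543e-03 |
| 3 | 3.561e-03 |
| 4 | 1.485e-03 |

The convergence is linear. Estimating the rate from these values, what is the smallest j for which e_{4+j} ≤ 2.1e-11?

Rate ρ ≈ e_4/e_3 = 1.485e-03/3.561e-03 = 0.4170.
After j more steps, e_{4+j} ≈ 1.485e-03·ρ^j; need ρ^j ≤ 2.1e-11/1.485e-03 = 1.41414e-08.
j ≥ ln(1.41414e-08)/ln(0.4170) = -18.0742/-0.87467 = 20.664.
So 21 more iterations are needed.

21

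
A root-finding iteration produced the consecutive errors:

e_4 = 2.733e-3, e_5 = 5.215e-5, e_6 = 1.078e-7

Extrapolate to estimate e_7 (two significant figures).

6.9e-12

First estimate the order: p ≈ ln(e_6/e_5) / ln(e_5/e_4) = ln(1.078e-7/5.215e-5)/ln(5.215e-5/2.733e-3) = ln(0.00206711)/ln(0.0190816) ≈ 1.5614.
Then e_7 ≈ e_6·(e_6/e_5)^p = 1.078e-7·(0.00206711)^1.5614 = 1.078e-7·6.42997e-05 ≈ 6.932e-12.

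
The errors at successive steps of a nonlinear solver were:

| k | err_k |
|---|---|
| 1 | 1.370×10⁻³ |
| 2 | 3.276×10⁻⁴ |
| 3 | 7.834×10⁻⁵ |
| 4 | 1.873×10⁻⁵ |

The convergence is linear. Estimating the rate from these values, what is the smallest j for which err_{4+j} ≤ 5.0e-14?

14

Rate ρ ≈ err_4/err_3 = 1.873×10⁻⁵/7.834×10⁻⁵ = 0.2391.
After j more steps, err_{4+j} ≈ 1.873×10⁻⁵·ρ^j; need ρ^j ≤ 5.0e-14/1.873×10⁻⁵ = 2.66951e-09.
j ≥ ln(2.66951e-09)/ln(0.2391) = -19.7414/-1.43087 = 13.797.
So 14 more iterations are needed.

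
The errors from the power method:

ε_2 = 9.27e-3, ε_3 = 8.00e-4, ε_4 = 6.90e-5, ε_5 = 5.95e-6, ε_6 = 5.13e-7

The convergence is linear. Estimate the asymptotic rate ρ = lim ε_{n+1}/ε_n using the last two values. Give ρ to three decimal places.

0.086

ρ ≈ ε_6/ε_5 = 5.13e-7/5.95e-6 = 0.08622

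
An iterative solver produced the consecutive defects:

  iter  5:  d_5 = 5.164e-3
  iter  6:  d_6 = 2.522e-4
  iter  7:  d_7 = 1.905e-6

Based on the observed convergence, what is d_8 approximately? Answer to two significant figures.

7.0e-10

First estimate the order: p ≈ ln(d_7/d_6) / ln(d_6/d_5) = ln(1.905e-6/2.522e-4)/ln(2.522e-4/5.164e-3) = ln(0.00755353)/ln(0.0488381) ≈ 1.6182.
Then d_8 ≈ d_7·(d_7/d_6)^p = 1.905e-6·(0.00755353)^1.6182 = 1.905e-6·0.000368487 ≈ 7.02e-10.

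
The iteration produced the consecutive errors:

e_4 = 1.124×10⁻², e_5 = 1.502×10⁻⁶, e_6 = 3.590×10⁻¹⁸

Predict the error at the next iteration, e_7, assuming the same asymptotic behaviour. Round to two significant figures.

4.9e-53

First estimate the order: p ≈ ln(e_6/e_5) / ln(e_5/e_4) = ln(3.590×10⁻¹⁸/1.502×10⁻⁶)/ln(1.502×10⁻⁶/1.124×10⁻²) = ln(2.39015e-12)/ln(0.00013363) ≈ 2.9998.
Then e_7 ≈ e_6·(e_6/e_5)^p = 3.590×10⁻¹⁸·(2.39015e-12)^2.9998 = 3.590×10⁻¹⁸·1.37278e-35 ≈ 4.928e-53.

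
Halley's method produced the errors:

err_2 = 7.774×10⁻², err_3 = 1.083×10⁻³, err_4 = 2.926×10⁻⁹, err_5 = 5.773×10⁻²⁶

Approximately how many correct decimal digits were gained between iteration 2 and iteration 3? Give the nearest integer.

Digits gained ≈ log₁₀(err_2/err_3) = log₁₀(7.774×10⁻²/1.083×10⁻³) = log₁₀(71.7821) ≈ 1.856.

2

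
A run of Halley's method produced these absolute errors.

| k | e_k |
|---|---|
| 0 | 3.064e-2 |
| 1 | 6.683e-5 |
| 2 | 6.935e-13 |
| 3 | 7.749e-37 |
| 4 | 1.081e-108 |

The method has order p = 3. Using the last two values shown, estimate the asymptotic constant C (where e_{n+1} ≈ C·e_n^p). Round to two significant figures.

2.3

C ≈ e_4 / e_3^3
  = 1.081e-108 / (7.749e-37)^3
  = 1.081e-108 / 4.65304e-109 ≈ 2.3232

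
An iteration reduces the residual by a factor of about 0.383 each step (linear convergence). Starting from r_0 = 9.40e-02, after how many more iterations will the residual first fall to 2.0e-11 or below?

After k steps, r_k ≈ 9.40e-02·0.383^k.
Need 0.383^k ≤ 2.0e-11/9.40e-02 = 2.12766e-10.
k ≥ ln(2.12766e-10)/ln(0.383) = -22.2708/-0.95972 = 23.206.
Smallest integer k = 24.

24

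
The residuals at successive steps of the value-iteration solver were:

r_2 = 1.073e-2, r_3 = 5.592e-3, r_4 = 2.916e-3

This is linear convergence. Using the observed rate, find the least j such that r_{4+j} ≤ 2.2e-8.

Rate ρ ≈ r_4/r_3 = 2.916e-3/5.592e-3 = 0.5215.
After j more steps, r_{4+j} ≈ 2.916e-3·ρ^j; need ρ^j ≤ 2.2e-8/2.916e-3 = 7.54458e-06.
j ≥ ln(7.54458e-06)/ln(0.5215) = -11.7947/-0.65105 = 18.116.
So 19 more iterations are needed.

19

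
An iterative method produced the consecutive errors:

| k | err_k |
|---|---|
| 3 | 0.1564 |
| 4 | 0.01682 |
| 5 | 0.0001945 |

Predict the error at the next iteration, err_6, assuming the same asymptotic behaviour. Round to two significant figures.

First estimate the order: p ≈ ln(err_5/err_4) / ln(err_4/err_3) = ln(0.0001945/0.01682)/ln(0.01682/0.1564) = ln(0.0115636)/ln(0.107545) ≈ 2.0001.
Then err_6 ≈ err_5·(err_5/err_4)^p = 0.0001945·(0.0115636)^2.0001 = 0.0001945·0.000133657 ≈ 2.6e-08.

2.6e-8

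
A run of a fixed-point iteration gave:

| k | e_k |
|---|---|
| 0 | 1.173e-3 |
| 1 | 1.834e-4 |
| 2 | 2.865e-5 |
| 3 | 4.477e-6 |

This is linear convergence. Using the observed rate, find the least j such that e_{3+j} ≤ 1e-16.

14

Rate ρ ≈ e_3/e_2 = 4.477e-6/2.865e-5 = 0.1563.
After j more steps, e_{3+j} ≈ 4.477e-6·ρ^j; need ρ^j ≤ 1e-16/4.477e-6 = 2.23364e-11.
j ≥ ln(2.23364e-11)/ln(0.1563) = -24.5248/-1.85598 = 13.214.
So 14 more iterations are needed.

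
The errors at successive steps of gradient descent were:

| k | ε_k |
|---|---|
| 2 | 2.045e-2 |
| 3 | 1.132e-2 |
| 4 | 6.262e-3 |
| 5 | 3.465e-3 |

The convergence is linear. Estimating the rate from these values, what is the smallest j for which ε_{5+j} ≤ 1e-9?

Rate ρ ≈ ε_5/ε_4 = 3.465e-3/6.262e-3 = 0.5533.
After j more steps, ε_{5+j} ≈ 3.465e-3·ρ^j; need ρ^j ≤ 1e-9/3.465e-3 = 2.886e-07.
j ≥ ln(2.886e-07)/ln(0.5533) = -15.0582/-0.59185 = 25.443.
So 26 more iterations are needed.

26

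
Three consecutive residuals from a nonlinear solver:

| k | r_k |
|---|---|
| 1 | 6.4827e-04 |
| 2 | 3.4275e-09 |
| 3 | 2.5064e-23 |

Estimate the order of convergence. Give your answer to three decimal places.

p ≈ ln(r_3/r_2) / ln(r_2/r_1)
  = ln(2.5064e-23/3.4275e-09) / ln(3.4275e-09/6.4827e-04)
  = ln(7.31262e-15) / ln(5.28715e-06)
  = -32.549175 / -12.150231 ≈ 2.678894

2.679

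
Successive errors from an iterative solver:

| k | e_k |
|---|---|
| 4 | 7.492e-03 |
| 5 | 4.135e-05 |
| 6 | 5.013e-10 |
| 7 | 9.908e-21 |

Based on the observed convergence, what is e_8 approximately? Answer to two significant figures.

4.9e-44

First estimate the order: p ≈ ln(e_7/e_6) / ln(e_6/e_5) = ln(9.908e-21/5.013e-10)/ln(5.013e-10/4.135e-05) = ln(1.97646e-11)/ln(1.21233e-05) ≈ 2.1772.
Then e_8 ≈ e_7·(e_7/e_6)^p = 9.908e-21·(1.97646e-11)^2.1772 = 9.908e-21·4.95459e-24 ≈ 4.909e-44.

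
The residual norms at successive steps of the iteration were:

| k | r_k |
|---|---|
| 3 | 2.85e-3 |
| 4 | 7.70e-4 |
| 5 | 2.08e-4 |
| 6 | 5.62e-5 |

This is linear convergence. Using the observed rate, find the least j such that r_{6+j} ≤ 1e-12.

14

Rate ρ ≈ r_6/r_5 = 5.62e-5/2.08e-4 = 0.2702.
After j more steps, r_{6+j} ≈ 5.62e-5·ρ^j; need ρ^j ≤ 1e-12/5.62e-5 = 1.77936e-08.
j ≥ ln(1.77936e-08)/ln(0.2702) = -17.8444/-1.30859 = 13.636.
So 14 more iterations are needed.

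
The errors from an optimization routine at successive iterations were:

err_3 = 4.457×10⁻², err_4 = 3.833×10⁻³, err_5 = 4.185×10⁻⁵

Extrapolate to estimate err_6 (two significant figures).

1.0e-8

First estimate the order: p ≈ ln(err_5/err_4) / ln(err_4/err_3) = ln(4.185×10⁻⁵/3.833×10⁻³)/ln(3.833×10⁻³/4.457×10⁻²) = ln(0.0109183)/ln(0.0859996) ≈ 1.8412.
Then err_6 ≈ err_5·(err_5/err_4)^p = 4.185×10⁻⁵·(0.0109183)^1.8412 = 4.185×10⁻⁵·0.000244259 ≈ 1.022e-08.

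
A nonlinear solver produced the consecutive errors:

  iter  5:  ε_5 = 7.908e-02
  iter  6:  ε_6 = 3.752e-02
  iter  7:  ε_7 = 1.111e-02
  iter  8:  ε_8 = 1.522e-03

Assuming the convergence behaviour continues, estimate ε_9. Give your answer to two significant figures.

First estimate the order: p ≈ ln(ε_8/ε_7) / ln(ε_7/ε_6) = ln(1.522e-03/1.111e-02)/ln(1.111e-02/3.752e-02) = ln(0.136994)/ln(0.296109) ≈ 1.6333.
Then ε_9 ≈ ε_8·(ε_8/ε_7)^p = 1.522e-03·(0.136994)^1.6333 = 1.522e-03·0.0389022 ≈ 5.921e-05.

5.9e-5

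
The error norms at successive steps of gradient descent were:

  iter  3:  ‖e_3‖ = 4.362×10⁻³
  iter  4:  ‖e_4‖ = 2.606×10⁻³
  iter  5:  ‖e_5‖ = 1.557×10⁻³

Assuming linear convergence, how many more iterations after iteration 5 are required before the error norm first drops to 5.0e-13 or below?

Rate ρ ≈ ‖e_5‖/‖e_4‖ = 1.557×10⁻³/2.606×10⁻³ = 0.5975.
After j more steps, ‖e_{5+j}‖ ≈ 1.557×10⁻³·ρ^j; need ρ^j ≤ 5.0e-13/1.557×10⁻³ = 3.2113e-10.
j ≥ ln(3.2113e-10)/ln(0.5975) = -21.8592/-0.51500 = 42.445.
So 43 more iterations are needed.

43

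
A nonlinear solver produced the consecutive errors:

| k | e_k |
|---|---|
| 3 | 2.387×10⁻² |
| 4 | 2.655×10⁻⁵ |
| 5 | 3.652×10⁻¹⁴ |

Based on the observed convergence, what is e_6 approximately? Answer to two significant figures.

First estimate the order: p ≈ ln(e_5/e_4) / ln(e_4/e_3) = ln(3.652×10⁻¹⁴/2.655×10⁻⁵)/ln(2.655×10⁻⁵/2.387×10⁻²) = ln(1.37552e-09)/ln(0.00111227) ≈ 3.0001.
Then e_6 ≈ e_5·(e_5/e_4)^p = 3.652×10⁻¹⁴·(1.37552e-09)^3.0001 = 3.652×10⁻¹⁴·2.59725e-27 ≈ 9.485e-41.

9.5e-41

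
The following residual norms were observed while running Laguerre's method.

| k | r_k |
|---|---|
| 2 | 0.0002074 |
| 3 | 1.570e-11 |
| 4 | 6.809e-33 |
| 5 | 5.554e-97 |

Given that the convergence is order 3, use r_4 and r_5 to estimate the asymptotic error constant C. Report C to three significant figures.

C ≈ r_5 / r_4^3
  = 5.554e-97 / (6.809e-33)^3
  = 5.554e-97 / 3.15682e-97 ≈ 1.7594

1.76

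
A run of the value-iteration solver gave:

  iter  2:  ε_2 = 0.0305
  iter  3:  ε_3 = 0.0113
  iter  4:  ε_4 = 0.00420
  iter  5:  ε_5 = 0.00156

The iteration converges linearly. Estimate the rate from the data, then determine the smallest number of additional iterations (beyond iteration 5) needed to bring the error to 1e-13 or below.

24

Rate ρ ≈ ε_5/ε_4 = 0.00156/0.00420 = 0.3714.
After j more steps, ε_{5+j} ≈ 0.00156·ρ^j; need ρ^j ≤ 1e-13/0.00156 = 6.41026e-11.
j ≥ ln(6.41026e-11)/ln(0.3714) = -23.4705/-0.99048 = 23.696.
So 24 more iterations are needed.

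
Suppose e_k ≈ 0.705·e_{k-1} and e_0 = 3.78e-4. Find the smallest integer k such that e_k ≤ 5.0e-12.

52

After k steps, e_k ≈ 3.78e-4·0.705^k.
Need 0.705^k ≤ 5.0e-12/3.78e-4 = 1.32275e-08.
k ≥ ln(1.32275e-08)/ln(0.705) = -18.1410/-0.34956 = 51.897.
Smallest integer k = 52.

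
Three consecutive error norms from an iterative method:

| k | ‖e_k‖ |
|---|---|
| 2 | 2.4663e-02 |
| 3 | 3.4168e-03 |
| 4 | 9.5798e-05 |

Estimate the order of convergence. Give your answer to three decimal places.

p ≈ ln(‖e_4‖/‖e_3‖) / ln(‖e_3‖/‖e_2‖)
  = ln(9.5798e-05/3.4168e-03) / ln(3.4168e-03/2.4663e-02)
  = ln(0.0280373) / ln(0.13854)
  = -3.574220 / -1.976596 ≈ 1.808270

1.808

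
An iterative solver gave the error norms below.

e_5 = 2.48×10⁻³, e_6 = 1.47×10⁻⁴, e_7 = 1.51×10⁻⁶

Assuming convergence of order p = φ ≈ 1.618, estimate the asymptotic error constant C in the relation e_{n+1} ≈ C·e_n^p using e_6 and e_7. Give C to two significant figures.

2.4

C ≈ e_7 / e_6^1.618
  = 1.51×10⁻⁶ / (1.47×10⁻⁴)^1.618
  = 1.51×10⁻⁶ / 6.291e-07 ≈ 2.4003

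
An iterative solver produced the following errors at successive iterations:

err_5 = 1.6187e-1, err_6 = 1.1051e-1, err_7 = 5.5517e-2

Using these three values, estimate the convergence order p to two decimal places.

1.80

p ≈ ln(err_7/err_6) / ln(err_6/err_5)
  = ln(5.5517e-2/1.1051e-1) / ln(1.1051e-1/1.6187e-1)
  = ln(0.502371) / ln(0.682708)
  = -0.68842 / -0.38169 ≈ 1.80361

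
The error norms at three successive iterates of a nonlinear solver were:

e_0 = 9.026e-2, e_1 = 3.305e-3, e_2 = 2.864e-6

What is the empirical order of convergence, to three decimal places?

p ≈ ln(e_2/e_1) / ln(e_1/e_0)
  = ln(2.864e-6/3.305e-3) / ln(3.305e-3/9.026e-2)
  = ln(0.000866566) / ln(0.0366164)
  = -7.050972 / -3.307259 ≈ 2.131968

2.132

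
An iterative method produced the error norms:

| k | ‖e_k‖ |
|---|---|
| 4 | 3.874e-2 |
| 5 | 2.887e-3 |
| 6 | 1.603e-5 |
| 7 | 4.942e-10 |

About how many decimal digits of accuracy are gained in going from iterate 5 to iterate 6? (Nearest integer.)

Digits gained ≈ log₁₀(‖e_5‖/‖e_6‖) = log₁₀(2.887e-3/1.603e-5) = log₁₀(180.1) ≈ 2.256.

2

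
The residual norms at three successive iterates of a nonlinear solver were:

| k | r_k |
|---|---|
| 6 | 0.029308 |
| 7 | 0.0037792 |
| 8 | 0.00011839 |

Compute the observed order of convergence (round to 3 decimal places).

p ≈ ln(r_8/r_7) / ln(r_7/r_6)
  = ln(0.00011839/0.0037792) / ln(0.0037792/0.029308)
  = ln(0.0313267) / ln(0.128948)
  = -3.463285 / -2.048346 ≈ 1.690771

1.691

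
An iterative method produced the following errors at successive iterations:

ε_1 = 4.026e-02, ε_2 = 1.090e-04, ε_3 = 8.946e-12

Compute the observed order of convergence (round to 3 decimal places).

p ≈ ln(ε_3/ε_2) / ln(ε_2/ε_1)
  = ln(8.946e-12/1.090e-04) / ln(1.090e-04/4.026e-02)
  = ln(8.20734e-08) / ln(0.0027074)
  = -16.315652 / -5.911767 ≈ 2.759860

2.760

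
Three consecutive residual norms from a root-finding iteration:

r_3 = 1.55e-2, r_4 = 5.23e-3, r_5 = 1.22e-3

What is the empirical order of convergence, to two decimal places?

1.34

p ≈ ln(r_5/r_4) / ln(r_4/r_3)
  = ln(1.22e-3/5.23e-3) / ln(5.23e-3/1.55e-2)
  = ln(0.23327) / ln(0.337419)
  = -1.45556 / -1.08643 ≈ 1.33976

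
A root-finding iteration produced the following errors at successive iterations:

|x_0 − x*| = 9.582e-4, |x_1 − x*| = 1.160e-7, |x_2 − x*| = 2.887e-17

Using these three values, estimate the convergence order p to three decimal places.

p ≈ ln(|x_2 − x*|/|x_1 − x*|) / ln(|x_1 − x*|/|x_0 − x*|)
  = ln(2.887e-17/1.160e-7) / ln(1.160e-7/9.582e-4)
  = ln(2.48879e-10) / ln(0.00012106)
  = -22.114054 / -9.019224 ≈ 2.451880

2.452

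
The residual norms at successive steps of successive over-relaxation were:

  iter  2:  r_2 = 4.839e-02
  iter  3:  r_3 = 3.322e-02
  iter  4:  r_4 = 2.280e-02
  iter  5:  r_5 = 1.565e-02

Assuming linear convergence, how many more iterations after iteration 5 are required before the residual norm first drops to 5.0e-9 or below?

Rate ρ ≈ r_5/r_4 = 1.565e-02/2.280e-02 = 0.6864.
After j more steps, r_{5+j} ≈ 1.565e-02·ρ^j; need ρ^j ≤ 5.0e-9/1.565e-02 = 3.19489e-07.
j ≥ ln(3.19489e-07)/ln(0.6864) = -14.9565/-0.37629 = 39.747.
So 40 more iterations are needed.

40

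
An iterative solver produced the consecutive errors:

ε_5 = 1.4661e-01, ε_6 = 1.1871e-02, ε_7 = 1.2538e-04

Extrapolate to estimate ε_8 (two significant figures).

First estimate the order: p ≈ ln(ε_7/ε_6) / ln(ε_6/ε_5) = ln(1.2538e-04/1.1871e-02)/ln(1.1871e-02/1.4661e-01) = ln(0.0105619)/ln(0.0809699) ≈ 1.8103.
Then ε_8 ≈ ε_7·(ε_7/ε_6)^p = 1.2538e-04·(0.0105619)^1.8103 = 1.2538e-04·0.000264472 ≈ 3.316e-08.

3.3e-8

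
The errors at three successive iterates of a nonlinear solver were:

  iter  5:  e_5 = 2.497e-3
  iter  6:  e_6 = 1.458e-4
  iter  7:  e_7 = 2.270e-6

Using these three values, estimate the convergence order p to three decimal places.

1.465

p ≈ ln(e_7/e_6) / ln(e_6/e_5)
  = ln(2.270e-6/1.458e-4) / ln(1.458e-4/2.497e-3)
  = ln(0.0155693) / ln(0.0583901)
  = -4.162454 / -2.840609 ≈ 1.465339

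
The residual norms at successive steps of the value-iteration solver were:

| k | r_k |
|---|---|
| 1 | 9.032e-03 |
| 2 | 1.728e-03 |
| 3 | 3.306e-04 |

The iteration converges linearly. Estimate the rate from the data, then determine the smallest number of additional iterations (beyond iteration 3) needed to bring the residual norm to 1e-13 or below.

14

Rate ρ ≈ r_3/r_2 = 3.306e-04/1.728e-03 = 0.1913.
After j more steps, r_{3+j} ≈ 3.306e-04·ρ^j; need ρ^j ≤ 1e-13/3.306e-04 = 3.0248e-10.
j ≥ ln(3.0248e-10)/ln(0.1913) = -21.9190/-1.65391 = 13.253.
So 14 more iterations are needed.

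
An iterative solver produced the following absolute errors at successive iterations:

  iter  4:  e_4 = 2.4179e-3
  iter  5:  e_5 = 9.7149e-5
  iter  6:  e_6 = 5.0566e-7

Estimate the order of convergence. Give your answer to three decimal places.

1.636

p ≈ ln(e_6/e_5) / ln(e_5/e_4)
  = ln(5.0566e-7/9.7149e-5) / ln(9.7149e-5/2.4179e-3)
  = ln(0.00520499) / ln(0.0401791)
  = -5.258137 / -3.214408 ≈ 1.635803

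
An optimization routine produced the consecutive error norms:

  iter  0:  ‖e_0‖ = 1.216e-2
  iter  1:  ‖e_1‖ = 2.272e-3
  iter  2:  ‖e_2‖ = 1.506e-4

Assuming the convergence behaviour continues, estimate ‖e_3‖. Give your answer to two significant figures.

1.9e-6

First estimate the order: p ≈ ln(‖e_2‖/‖e_1‖) / ln(‖e_1‖/‖e_0‖) = ln(1.506e-4/2.272e-3)/ln(2.272e-3/1.216e-2) = ln(0.0662852)/ln(0.186842) ≈ 1.6178.
Then ‖e_3‖ ≈ ‖e_2‖·(‖e_2‖/‖e_1‖)^p = 1.506e-4·(0.0662852)^1.6178 = 1.506e-4·0.0123962 ≈ 1.867e-06.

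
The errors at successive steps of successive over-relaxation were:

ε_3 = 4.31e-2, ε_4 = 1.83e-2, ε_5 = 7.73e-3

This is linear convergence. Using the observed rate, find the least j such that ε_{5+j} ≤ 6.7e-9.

Rate ρ ≈ ε_5/ε_4 = 7.73e-3/1.83e-2 = 0.4224.
After j more steps, ε_{5+j} ≈ 7.73e-3·ρ^j; need ρ^j ≤ 6.7e-9/7.73e-3 = 8.66753e-07.
j ≥ ln(8.66753e-07)/ln(0.4224) = -13.9585/-0.86180 = 16.197.
So 17 more iterations are needed.

17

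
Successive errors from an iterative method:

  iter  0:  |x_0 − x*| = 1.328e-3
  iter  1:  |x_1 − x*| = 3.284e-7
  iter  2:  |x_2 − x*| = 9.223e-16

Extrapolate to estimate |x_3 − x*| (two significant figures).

First estimate the order: p ≈ ln(|x_2 − x*|/|x_1 − x*|) / ln(|x_1 − x*|/|x_0 − x*|) = ln(9.223e-16/3.284e-7)/ln(3.284e-7/1.328e-3) = ln(2.80847e-09)/ln(0.000247289) ≈ 2.3709.
Then |x_3 − x*| ≈ |x_2 − x*|·(|x_2 − x*|/|x_1 − x*|)^p = 9.223e-16·(2.80847e-09)^2.3709 = 9.223e-16·5.31101e-21 ≈ 4.898e-36.

4.9e-36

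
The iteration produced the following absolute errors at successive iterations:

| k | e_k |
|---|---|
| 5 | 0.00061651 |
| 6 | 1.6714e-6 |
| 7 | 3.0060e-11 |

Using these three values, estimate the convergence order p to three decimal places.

p ≈ ln(e_7/e_6) / ln(e_6/e_5)
  = ln(3.0060e-11/1.6714e-6) / ln(1.6714e-6/0.00061651)
  = ln(1.79849e-05) / ln(0.00271107)
  = -10.925978 / -5.910412 ≈ 1.848598

1.849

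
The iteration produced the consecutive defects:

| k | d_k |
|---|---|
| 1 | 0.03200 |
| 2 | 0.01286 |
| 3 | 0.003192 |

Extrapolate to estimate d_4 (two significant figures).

3.8e-4

First estimate the order: p ≈ ln(d_3/d_2) / ln(d_2/d_1) = ln(0.003192/0.01286)/ln(0.01286/0.03200) = ln(0.248212)/ln(0.401875) ≈ 1.5286.
Then d_4 ≈ d_3·(d_3/d_2)^p = 0.003192·(0.248212)^1.5286 = 0.003192·0.11883 ≈ 0.0003793.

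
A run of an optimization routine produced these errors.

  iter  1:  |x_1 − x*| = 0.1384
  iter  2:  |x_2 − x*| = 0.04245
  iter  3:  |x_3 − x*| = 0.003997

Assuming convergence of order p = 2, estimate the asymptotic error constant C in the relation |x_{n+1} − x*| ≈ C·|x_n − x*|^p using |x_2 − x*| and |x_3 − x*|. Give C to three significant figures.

C ≈ |x_3 − x*| / |x_2 − x*|^2
  = 0.003997 / (0.04245)^2
  = 0.003997 / 0.001802 ≈ 2.2181

2.22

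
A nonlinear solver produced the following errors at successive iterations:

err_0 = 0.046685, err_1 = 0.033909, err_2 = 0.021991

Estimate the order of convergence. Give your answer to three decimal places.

1.354

p ≈ ln(err_2/err_1) / ln(err_1/err_0)
  = ln(0.021991/0.033909) / ln(0.033909/0.046685)
  = ln(0.64853) / ln(0.726336)
  = -0.433047 / -0.319743 ≈ 1.354360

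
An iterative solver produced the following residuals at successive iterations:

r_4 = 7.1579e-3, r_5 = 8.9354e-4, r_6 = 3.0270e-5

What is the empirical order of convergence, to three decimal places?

1.627

p ≈ ln(r_6/r_5) / ln(r_5/r_4)
  = ln(3.0270e-5/8.9354e-4) / ln(8.9354e-4/7.1579e-3)
  = ln(0.0338765) / ln(0.124833)
  = -3.385034 / -2.080778 ≈ 1.626812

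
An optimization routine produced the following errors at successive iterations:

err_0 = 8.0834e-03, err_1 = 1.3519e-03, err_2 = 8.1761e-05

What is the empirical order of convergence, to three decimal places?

p ≈ ln(err_2/err_1) / ln(err_1/err_0)
  = ln(8.1761e-05/1.3519e-03) / ln(1.3519e-03/8.0834e-03)
  = ln(0.0604786) / ln(0.167244)
  = -2.805466 / -1.788301 ≈ 1.568788

1.569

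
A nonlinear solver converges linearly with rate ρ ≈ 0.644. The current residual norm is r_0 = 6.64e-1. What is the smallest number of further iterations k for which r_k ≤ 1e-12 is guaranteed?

After k steps, r_k ≈ 6.64e-1·0.644^k.
Need 0.644^k ≤ 1e-12/6.64e-1 = 1.50602e-12.
k ≥ ln(1.50602e-12)/ln(0.644) = -27.2216/-0.44006 = 61.859.
Smallest integer k = 62.

62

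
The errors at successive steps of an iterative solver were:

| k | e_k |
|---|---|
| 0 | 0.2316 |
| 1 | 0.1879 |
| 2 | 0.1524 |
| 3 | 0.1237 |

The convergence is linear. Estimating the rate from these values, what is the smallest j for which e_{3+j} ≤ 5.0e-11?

104

Rate ρ ≈ e_3/e_2 = 0.1237/0.1524 = 0.8117.
After j more steps, e_{3+j} ≈ 0.1237·ρ^j; need ρ^j ≤ 5.0e-11/0.1237 = 4.04204e-10.
j ≥ ln(4.04204e-10)/ln(0.8117) = -21.6291/-0.20862 = 103.677.
So 104 more iterations are needed.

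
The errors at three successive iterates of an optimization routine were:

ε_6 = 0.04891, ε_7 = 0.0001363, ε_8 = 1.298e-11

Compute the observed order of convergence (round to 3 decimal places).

p ≈ ln(ε_8/ε_7) / ln(ε_7/ε_6)
  = ln(1.298e-11/0.0001363) / ln(0.0001363/0.04891)
  = ln(9.52311e-08) / ln(0.00278675)
  = -16.166959 / -5.882879 ≈ 2.748137

2.748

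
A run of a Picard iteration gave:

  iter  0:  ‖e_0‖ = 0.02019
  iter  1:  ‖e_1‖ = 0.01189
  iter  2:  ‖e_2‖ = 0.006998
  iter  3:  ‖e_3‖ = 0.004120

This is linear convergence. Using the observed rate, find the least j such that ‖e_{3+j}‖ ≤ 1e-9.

Rate ρ ≈ ‖e_3‖/‖e_2‖ = 0.004120/0.006998 = 0.5887.
After j more steps, ‖e_{3+j}‖ ≈ 0.004120·ρ^j; need ρ^j ≤ 1e-9/0.004120 = 2.42718e-07.
j ≥ ln(2.42718e-07)/ln(0.5887) = -15.2314/-0.52984 = 28.747.
So 29 more iterations are needed.

29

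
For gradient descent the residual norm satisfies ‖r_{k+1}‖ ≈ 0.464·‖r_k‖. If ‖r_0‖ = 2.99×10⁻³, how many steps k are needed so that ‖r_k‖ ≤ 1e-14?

After k steps, ‖r_k‖ ≈ 2.99×10⁻³·0.464^k.
Need 0.464^k ≤ 1e-14/2.99×10⁻³ = 3.34448e-12.
k ≥ ln(3.34448e-12)/ln(0.464) = -26.4237/-0.76787 = 34.412.
Smallest integer k = 35.

35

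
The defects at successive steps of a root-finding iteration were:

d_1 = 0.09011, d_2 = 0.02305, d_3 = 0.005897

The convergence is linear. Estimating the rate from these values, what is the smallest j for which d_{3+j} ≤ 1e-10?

Rate ρ ≈ d_3/d_2 = 0.005897/0.02305 = 0.2558.
After j more steps, d_{3+j} ≈ 0.005897·ρ^j; need ρ^j ≤ 1e-10/0.005897 = 1.69578e-08.
j ≥ ln(1.69578e-08)/ln(0.2558) = -17.8925/-1.36336 = 13.124.
So 14 more iterations are needed.

14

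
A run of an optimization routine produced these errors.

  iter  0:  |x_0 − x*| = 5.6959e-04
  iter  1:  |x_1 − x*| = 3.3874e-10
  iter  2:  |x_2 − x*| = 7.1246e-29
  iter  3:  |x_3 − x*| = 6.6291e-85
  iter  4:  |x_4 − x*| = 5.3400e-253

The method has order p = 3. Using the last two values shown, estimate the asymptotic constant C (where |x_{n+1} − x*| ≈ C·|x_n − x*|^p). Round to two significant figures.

1.8

C ≈ |x_4 − x*| / |x_3 − x*|^3
  = 5.3400e-253 / (6.6291e-85)^3
  = 5.3400e-253 / 2.91316e-253 ≈ 1.8331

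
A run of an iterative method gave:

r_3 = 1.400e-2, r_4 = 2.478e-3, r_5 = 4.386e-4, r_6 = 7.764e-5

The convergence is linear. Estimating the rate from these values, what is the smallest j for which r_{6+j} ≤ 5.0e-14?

13

Rate ρ ≈ r_6/r_5 = 7.764e-5/4.386e-4 = 0.1770.
After j more steps, r_{6+j} ≈ 7.764e-5·ρ^j; need ρ^j ≤ 5.0e-14/7.764e-5 = 6.43998e-10.
j ≥ ln(6.43998e-10)/ln(0.1770) = -21.1633/-1.73161 = 12.222.
So 13 more iterations are needed.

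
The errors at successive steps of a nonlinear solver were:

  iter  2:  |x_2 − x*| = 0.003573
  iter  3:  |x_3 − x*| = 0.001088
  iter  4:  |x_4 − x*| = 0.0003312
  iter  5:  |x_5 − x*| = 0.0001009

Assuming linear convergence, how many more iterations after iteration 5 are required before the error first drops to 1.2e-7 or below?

6

Rate ρ ≈ |x_5 − x*|/|x_4 − x*| = 0.0001009/0.0003312 = 0.3046.
After j more steps, |x_{5+j} − x*| ≈ 0.0001009·ρ^j; need ρ^j ≤ 1.2e-7/0.0001009 = 0.0011893.
j ≥ ln(0.0011893)/ln(0.3046) = -6.7344/-1.18876 = 5.665.
So 6 more iterations are needed.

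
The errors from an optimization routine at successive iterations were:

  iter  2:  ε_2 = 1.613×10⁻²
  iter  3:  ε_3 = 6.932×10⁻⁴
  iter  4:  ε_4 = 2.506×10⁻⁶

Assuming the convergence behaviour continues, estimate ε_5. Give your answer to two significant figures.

First estimate the order: p ≈ ln(ε_4/ε_3) / ln(ε_3/ε_2) = ln(2.506×10⁻⁶/6.932×10⁻⁴)/ln(6.932×10⁻⁴/1.613×10⁻²) = ln(0.00361512)/ln(0.0429758) ≈ 1.7866.
Then ε_5 ≈ ε_4·(ε_4/ε_3)^p = 2.506×10⁻⁶·(0.00361512)^1.7866 = 2.506×10⁻⁶·4.33852e-05 ≈ 1.087e-10.

1.1e-10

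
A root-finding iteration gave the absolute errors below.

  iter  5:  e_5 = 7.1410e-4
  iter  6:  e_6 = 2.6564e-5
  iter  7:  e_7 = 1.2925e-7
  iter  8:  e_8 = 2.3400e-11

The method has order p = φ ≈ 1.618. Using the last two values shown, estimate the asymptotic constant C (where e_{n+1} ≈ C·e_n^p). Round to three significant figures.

C ≈ e_8 / e_7^1.618
  = 2.3400e-11 / (1.2925e-7)^1.618
  = 2.3400e-11 / 7.14981e-12 ≈ 3.2728

3.27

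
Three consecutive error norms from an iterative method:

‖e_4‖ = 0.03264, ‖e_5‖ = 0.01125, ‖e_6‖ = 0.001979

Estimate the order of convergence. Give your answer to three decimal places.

p ≈ ln(‖e_6‖/‖e_5‖) / ln(‖e_5‖/‖e_4‖)
  = ln(0.001979/0.01125) / ln(0.01125/0.03264)
  = ln(0.175911) / ln(0.344669)
  = -1.737777 / -1.065171 ≈ 1.631454

1.631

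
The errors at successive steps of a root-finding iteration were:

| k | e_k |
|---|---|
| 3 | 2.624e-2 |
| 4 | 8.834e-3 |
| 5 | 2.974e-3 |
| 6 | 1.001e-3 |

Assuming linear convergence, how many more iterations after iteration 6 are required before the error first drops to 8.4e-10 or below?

Rate ρ ≈ e_6/e_5 = 1.001e-3/2.974e-3 = 0.3366.
After j more steps, e_{6+j} ≈ 1.001e-3·ρ^j; need ρ^j ≤ 8.4e-10/1.001e-3 = 8.39161e-07.
j ≥ ln(8.39161e-07)/ln(0.3366) = -13.9909/-1.08886 = 12.849.
So 13 more iterations are needed.

13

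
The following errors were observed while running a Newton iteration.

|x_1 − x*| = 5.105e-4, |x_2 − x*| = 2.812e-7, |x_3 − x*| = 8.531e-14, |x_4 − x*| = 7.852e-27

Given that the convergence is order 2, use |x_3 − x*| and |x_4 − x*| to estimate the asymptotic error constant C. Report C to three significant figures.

1.08

C ≈ |x_4 − x*| / |x_3 − x*|^2
  = 7.852e-27 / (8.531e-14)^2
  = 7.852e-27 / 7.2778e-27 ≈ 1.0789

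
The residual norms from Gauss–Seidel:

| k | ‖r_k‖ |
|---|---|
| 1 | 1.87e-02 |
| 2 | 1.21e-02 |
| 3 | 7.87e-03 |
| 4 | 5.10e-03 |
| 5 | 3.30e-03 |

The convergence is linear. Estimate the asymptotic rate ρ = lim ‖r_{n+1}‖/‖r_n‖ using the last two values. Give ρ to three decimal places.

ρ ≈ ‖r_5‖/‖r_4‖ = 3.30e-03/5.10e-03 = 0.64706

0.647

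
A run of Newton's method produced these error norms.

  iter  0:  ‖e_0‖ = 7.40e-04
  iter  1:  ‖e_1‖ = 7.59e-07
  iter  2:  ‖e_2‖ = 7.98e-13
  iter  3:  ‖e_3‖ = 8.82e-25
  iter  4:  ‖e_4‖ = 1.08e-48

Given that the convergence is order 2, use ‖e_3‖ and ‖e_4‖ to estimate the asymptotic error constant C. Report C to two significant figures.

C ≈ ‖e_4‖ / ‖e_3‖^2
  = 1.08e-48 / (8.82e-25)^2
  = 1.08e-48 / 7.77924e-49 ≈ 1.3883

1.4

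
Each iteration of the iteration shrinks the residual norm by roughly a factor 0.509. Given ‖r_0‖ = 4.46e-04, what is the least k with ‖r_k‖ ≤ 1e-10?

After k steps, ‖r_k‖ ≈ 4.46e-04·0.509^k.
Need 0.509^k ≤ 1e-10/4.46e-04 = 2.24215e-07.
k ≥ ln(2.24215e-07)/ln(0.509) = -15.3107/-0.67531 = 22.672.
Smallest integer k = 23.

23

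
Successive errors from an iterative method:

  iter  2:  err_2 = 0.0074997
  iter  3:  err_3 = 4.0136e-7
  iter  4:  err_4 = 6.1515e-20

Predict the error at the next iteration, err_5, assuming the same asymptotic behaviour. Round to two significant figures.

First estimate the order: p ≈ ln(err_4/err_3) / ln(err_3/err_2) = ln(6.1515e-20/4.0136e-7)/ln(4.0136e-7/0.0074997) = ln(1.53266e-13)/ln(5.35168e-05) ≈ 3.0000.
Then err_5 ≈ err_4·(err_4/err_3)^p = 6.1515e-20·(1.53266e-13)^3.0000 = 6.1515e-20·3.60029e-39 ≈ 2.215e-58.

2.2e-58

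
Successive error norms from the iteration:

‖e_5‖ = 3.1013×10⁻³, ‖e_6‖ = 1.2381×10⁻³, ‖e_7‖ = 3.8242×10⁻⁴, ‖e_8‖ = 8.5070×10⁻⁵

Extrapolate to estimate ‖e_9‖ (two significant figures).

First estimate the order: p ≈ ln(‖e_8‖/‖e_7‖) / ln(‖e_7‖/‖e_6‖) = ln(8.5070×10⁻⁵/3.8242×10⁻⁴)/ln(3.8242×10⁻⁴/1.2381×10⁻³) = ln(0.222452)/ln(0.308877) ≈ 1.2794.
Then ‖e_9‖ ≈ ‖e_8‖·(‖e_8‖/‖e_7‖)^p = 8.5070×10⁻⁵·(0.222452)^1.2794 = 8.5070×10⁻⁵·0.146169 ≈ 1.243e-05.

1.2e-5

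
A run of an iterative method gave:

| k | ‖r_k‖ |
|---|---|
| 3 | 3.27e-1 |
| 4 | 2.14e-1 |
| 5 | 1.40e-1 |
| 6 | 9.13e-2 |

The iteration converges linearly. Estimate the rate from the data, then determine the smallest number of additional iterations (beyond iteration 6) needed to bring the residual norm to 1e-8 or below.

38

Rate ρ ≈ ‖r_6‖/‖r_5‖ = 9.13e-2/1.40e-1 = 0.6521.
After j more steps, ‖r_{6+j}‖ ≈ 9.13e-2·ρ^j; need ρ^j ≤ 1e-8/9.13e-2 = 1.09529e-07.
j ≥ ln(1.09529e-07)/ln(0.6521) = -16.0271/-0.42756 = 37.485.
So 38 more iterations are needed.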